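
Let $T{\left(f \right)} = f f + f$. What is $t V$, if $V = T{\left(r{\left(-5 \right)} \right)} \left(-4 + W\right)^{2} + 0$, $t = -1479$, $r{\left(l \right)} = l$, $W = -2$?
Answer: $-1064880$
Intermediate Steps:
$T{\left(f \right)} = f + f^{2}$ ($T{\left(f \right)} = f^{2} + f = f + f^{2}$)
$V = 720$ ($V = - 5 \left(1 - 5\right) \left(-4 - 2\right)^{2} + 0 = \left(-5\right) \left(-4\right) \left(-6\right)^{2} + 0 = 20 \cdot 36 + 0 = 720 + 0 = 720$)
$t V = \left(-1479\right) 720 = -1064880$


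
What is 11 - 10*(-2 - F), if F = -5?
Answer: -19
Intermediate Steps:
11 - 10*(-2 - F) = 11 - 10*(-2 - 1*(-5)) = 11 - 10*(-2 + 5) = 11 - 10*3 = 11 - 30 = -19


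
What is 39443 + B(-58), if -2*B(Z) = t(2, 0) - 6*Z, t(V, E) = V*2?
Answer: 39267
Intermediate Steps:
t(V, E) = 2*V
B(Z) = -2 + 3*Z (B(Z) = -(2*2 - 6*Z)/2 = -(4 - 6*Z)/2 = -2 + 3*Z)
39443 + B(-58) = 39443 + (-2 + 3*(-58)) = 39443 + (-2 - 174) = 39443 - 176 = 39267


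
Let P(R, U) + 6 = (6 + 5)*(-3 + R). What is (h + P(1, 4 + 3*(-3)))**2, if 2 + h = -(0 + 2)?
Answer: 1024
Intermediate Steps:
h = -4 (h = -2 - (0 + 2) = -2 - 1*2 = -2 - 2 = -4)
P(R, U) = -39 + 11*R (P(R, U) = -6 + (6 + 5)*(-3 + R) = -6 + 11*(-3 + R) = -6 + (-33 + 11*R) = -39 + 11*R)
(h + P(1, 4 + 3*(-3)))**2 = (-4 + (-39 + 11*1))**2 = (-4 + (-39 + 11))**2 = (-4 - 28)**2 = (-32)**2 = 1024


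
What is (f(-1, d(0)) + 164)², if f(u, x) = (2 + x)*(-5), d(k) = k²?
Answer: 23716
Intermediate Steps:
f(u, x) = -10 - 5*x
(f(-1, d(0)) + 164)² = ((-10 - 5*0²) + 164)² = ((-10 - 5*0) + 164)² = ((-10 + 0) + 164)² = (-10 + 164)² = 154² = 23716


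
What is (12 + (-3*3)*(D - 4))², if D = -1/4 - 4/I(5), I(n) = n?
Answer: 1320201/400 ≈ 3300.5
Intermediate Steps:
D = -21/20 (D = -1/4 - 4/5 = -1*¼ - 4*⅕ = -¼ - ⅘ = -21/20 ≈ -1.0500)
(12 + (-3*3)*(D - 4))² = (12 + (-3*3)*(-21/20 - 4))² = (12 - 9*(-101/20))² = (12 + 909/20)² = (1149/20)² = 1320201/400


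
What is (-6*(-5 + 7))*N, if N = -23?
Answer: 276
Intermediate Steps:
(-6*(-5 + 7))*N = -6*(-5 + 7)*(-23) = -6*2*(-23) = -12*(-23) = 276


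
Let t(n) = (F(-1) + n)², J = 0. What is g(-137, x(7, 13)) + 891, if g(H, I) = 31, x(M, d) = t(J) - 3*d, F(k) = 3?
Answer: 922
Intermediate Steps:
t(n) = (3 + n)²
x(M, d) = 9 - 3*d (x(M, d) = (3 + 0)² - 3*d = 3² - 3*d = 9 - 3*d)
g(-137, x(7, 13)) + 891 = 31 + 891 = 922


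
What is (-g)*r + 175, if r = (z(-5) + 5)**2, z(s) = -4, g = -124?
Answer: 299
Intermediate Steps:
r = 1 (r = (-4 + 5)**2 = 1**2 = 1)
(-g)*r + 175 = -1*(-124)*1 + 175 = 124*1 + 175 = 124 + 175 = 299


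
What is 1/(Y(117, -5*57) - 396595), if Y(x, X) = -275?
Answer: -1/396870 ≈ -2.5197e-6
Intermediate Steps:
1/(Y(117, -5*57) - 396595) = 1/(-275 - 396595) = 1/(-396870) = -1/396870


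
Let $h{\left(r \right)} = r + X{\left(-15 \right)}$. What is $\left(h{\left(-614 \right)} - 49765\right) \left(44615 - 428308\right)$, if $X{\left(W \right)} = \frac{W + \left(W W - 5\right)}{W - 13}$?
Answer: $\frac{541320607181}{28} \approx 1.9333 \cdot 10^{10}$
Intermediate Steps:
$X{\left(W \right)} = \frac{-5 + W + W^{2}}{-13 + W}$ ($X{\left(W \right)} = \frac{W + \left(W^{2} - 5\right)}{-13 + W} = \frac{W + \left(-5 + W^{2}\right)}{-13 + W} = \frac{-5 + W + W^{2}}{-13 + W}$)
$h{\left(r \right)} = - \frac{205}{28} + r$ ($h{\left(r \right)} = r + \frac{-5 - 15 + \left(-15\right)^{2}}{-13 - 15} = r + \frac{-5 - 15 + 225}{-28} = r - \frac{205}{28} = - \frac{205}{28} + r$)
$\left(h{\left(-614 \right)} - 49765\right) \left(44615 - 428308\right) = \left(\left(- \frac{205}{28} - 614\right) - 49765\right) \left(44615 - 428308\right) = \left(- \frac{17397}{28} - 49765\right) \left(-383693\right) = \left(- \frac{1410817}{28}\right) \left(-383693\right) = \frac{541320607181}{28}$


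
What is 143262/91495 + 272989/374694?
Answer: 78656540383/34282627530 ≈ 2.2944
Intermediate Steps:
143262/91495 + 272989/374694 = 78656540383/34282627530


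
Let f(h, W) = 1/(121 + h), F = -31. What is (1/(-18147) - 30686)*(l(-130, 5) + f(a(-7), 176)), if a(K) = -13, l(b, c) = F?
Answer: 1863806547521/1959876 ≈ 9.5098e+5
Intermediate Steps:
l(b, c) = -31
(1/(-18147) - 30686)*(l(-130, 5) + f(a(-7), 176)) = (1/(-18147) - 30686)*(-31 + 1/(121 - 13)) = (-1/18147 - 30686)*(-31 + 1/108) = -556858843*(-31 + 1/108)/18147 = -556858843/18147*(-3347/108) = 1863806547521/1959876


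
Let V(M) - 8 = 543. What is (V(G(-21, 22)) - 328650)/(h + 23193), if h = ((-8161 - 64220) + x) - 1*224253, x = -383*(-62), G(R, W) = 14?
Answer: 328099/249695 ≈ 1.3140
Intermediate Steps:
V(M) = 551 (V(M) = 8 + 543 = 551)
x = 23746
h = -272888 (h = ((-8161 - 64220) + 23746) - 1*224253 = (-72381 + 23746) - 224253 = -48635 - 224253 = -272888)
(V(G(-21, 22)) - 328650)/(h + 23193) = (551 - 328650)/(-272888 + 23193) = -328099/(-249695) = -328099*(-1/249695) = 328099/249695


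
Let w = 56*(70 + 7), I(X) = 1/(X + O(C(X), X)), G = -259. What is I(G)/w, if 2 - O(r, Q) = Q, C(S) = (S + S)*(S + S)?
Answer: 1/8624 ≈ 0.00011596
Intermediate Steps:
C(S) = 4*S² (C(S) = (2*S)*(2*S) = 4*S²)
O(r, Q) = 2 - Q
I(X) = ½ (I(X) = 1/(X + (2 - X)) = 1/2 = ½)
w = 4312 (w = 56*77 = 4312)
I(G)/w = (½)/4312 = (½)*(1/4312) = 1/8624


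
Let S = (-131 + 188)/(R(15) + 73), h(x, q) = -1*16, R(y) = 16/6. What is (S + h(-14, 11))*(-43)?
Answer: 148823/227 ≈ 655.61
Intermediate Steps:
R(y) = 8/3 (R(y) = 16*(⅙) = 8/3)
h(x, q) = -16
S = 171/227 (S = (-131 + 188)/(8/3 + 73) = 57/(227/3) = 57*(3/227) = 171/227 ≈ 0.75330)
(S + h(-14, 11))*(-43) = (171/227 - 16)*(-43) = -3461/227*(-43) = 148823/227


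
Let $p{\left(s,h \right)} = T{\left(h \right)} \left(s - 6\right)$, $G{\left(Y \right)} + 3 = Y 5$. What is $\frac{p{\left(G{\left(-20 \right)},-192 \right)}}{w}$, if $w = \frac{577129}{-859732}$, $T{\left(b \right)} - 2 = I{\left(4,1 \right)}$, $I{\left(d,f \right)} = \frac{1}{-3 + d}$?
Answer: $\frac{281132364}{577129} \approx 487.12$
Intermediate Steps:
$T{\left(b \right)} = 3$ ($T{\left(b \right)} = 2 + \frac{1}{-3 + 4} = 2 + 1^{-1} = 2 + 1 = 3$)
$G{\left(Y \right)} = -3 + 5 Y$ ($G{\left(Y \right)} = -3 + Y 5 = -3 + 5 Y$)
$p{\left(s,h \right)} = -18 + 3 s$ ($p{\left(s,h \right)} = 3 \left(s - 6\right) = 3 \left(-6 + s\right) = -18 + 3 s$)
$w = - \frac{577129}{859732}$ ($w = 577129 \left(- \frac{1}{859732}\right) = - \frac{577129}{859732} \approx -0.67129$)
$\frac{p{\left(G{\left(-20 \right)},-192 \right)}}{w} = \frac{-18 + 3 \left(-3 + 5 \left(-20\right)\right)}{- \frac{577129}{859732}} = \left(-18 + 3 \left(-3 - 100\right)\right) \left(- \frac{859732}{577129}\right) = \left(-18 + 3 \left(-103\right)\right) \left(- \frac{859732}{577129}\right) = \left(-18 - 309\right) \left(- \frac{859732}{577129}\right) = \left(-327\right) \left(- \frac{859732}{577129}\right) = \frac{281132364}{577129}$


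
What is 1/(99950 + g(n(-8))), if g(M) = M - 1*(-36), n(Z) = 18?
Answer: 1/100004 ≈ 9.9996e-6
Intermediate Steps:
g(M) = 36 + M (g(M) = M + 36 = 36 + M)
1/(99950 + g(n(-8))) = 1/(99950 + (36 + 18)) = 1/(99950 + 54) = 1/100004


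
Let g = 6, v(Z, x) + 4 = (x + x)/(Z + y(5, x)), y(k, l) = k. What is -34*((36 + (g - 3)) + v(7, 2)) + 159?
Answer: -3127/3 ≈ -1042.3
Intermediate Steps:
v(Z, x) = -4 + 2*x/(5 + Z) (v(Z, x) = -4 + (x + x)/(Z + 5) = -4 + (2*x)/(5 + Z) = -4 + 2*x/(5 + Z))
-34*((36 + (g - 3)) + v(7, 2)) + 159 = -34*((36 + (6 - 3)) + 2*(-10 + 2 - 2*7)/(5 + 7)) + 159 = -34*((36 + 3) + 2*(-10 + 2 - 14)/12) + 159 = -34*(39 + 2*(1/12)*(-22)) + 159 = -34*(39 - 11/3) + 159 = -34*106/3 + 159 = -3604/3 + 159 = -3127/3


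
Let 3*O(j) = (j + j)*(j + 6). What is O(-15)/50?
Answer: 9/5 ≈ 1.8000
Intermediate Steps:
O(j) = 2*j*(6 + j)/3 (O(j) = ((j + j)*(j + 6))/3 = ((2*j)*(6 + j))/3 = (2*j*(6 + j))/3 = 2*j*(6 + j)/3)
O(-15)/50 = ((⅔)*(-15)*(6 - 15))/50 = ((⅔)*(-15)*(-9))*(1/50) = 90*(1/50) = 9/5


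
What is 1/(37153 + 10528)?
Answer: 1/47681 ≈ 2.0973e-5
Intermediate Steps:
1/(37153 + 10528) = 1/47681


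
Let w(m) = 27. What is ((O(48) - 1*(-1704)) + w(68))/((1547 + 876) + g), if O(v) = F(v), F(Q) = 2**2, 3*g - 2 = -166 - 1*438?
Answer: 5205/6667 ≈ 0.78071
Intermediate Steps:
g = -602/3 (g = 2/3 + (-166 - 1*438)/3 = 2/3 + (-166 - 438)/3 = 2/3 + (1/3)*(-604) = 2/3 - 604/3 = -602/3 ≈ -200.67)
F(Q) = 4
O(v) = 4
((O(48) - 1*(-1704)) + w(68))/((1547 + 876) + g) = ((4 - 1*(-1704)) + 27)/((1547 + 876) - 602/3) = ((4 + 1704) + 27)/(2423 - 602/3) = (1708 + 27)/(6667/3) = 1735*(3/6667) = 5205/6667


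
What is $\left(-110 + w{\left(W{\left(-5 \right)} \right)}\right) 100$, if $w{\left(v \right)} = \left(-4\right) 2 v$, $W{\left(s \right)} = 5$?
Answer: $-15000$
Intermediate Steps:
$w{\left(v \right)} = - 8 v$
$\left(-110 + w{\left(W{\left(-5 \right)} \right)}\right) 100 = \left(-110 - 40\right) 100 = \left(-150\right) 100 = -15000$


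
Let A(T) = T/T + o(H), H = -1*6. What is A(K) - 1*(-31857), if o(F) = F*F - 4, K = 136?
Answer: 31890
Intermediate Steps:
H = -6
o(F) = -4 + F² (o(F) = F² - 4 = -4 + F²)
A(T) = 33 (A(T) = T/T + (-4 + (-6)²) = 1 + (-4 + 36) = 1 + 32 = 33)
A(K) - 1*(-31857) = 33 - 1*(-31857) = 33 + 31857 = 31890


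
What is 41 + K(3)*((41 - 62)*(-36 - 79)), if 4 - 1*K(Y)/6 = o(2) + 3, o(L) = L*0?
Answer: 14531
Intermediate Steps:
o(L) = 0
K(Y) = 6 (K(Y) = 24 - 6*(0 + 3) = 24 - 6*3 = 24 - 18 = 6)
41 + K(3)*((41 - 62)*(-36 - 79)) = 41 + 6*((41 - 62)*(-36 - 79)) = 41 + 6*(-21*(-115)) = 41 + 6*2415 = 41 + 14490 = 14531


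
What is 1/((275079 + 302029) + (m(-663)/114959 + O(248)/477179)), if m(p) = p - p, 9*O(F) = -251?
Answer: 4294611/2478454364737 ≈ 1.7328e-6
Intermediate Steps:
O(F) = -251/9 (O(F) = (⅑)*(-251) = -251/9)
m(p) = 0
1/((275079 + 302029) + (m(-663)/114959 + O(248)/477179)) = 1/((275079 + 302029) + (0/114959 - 251/9/477179)) = 1/(577108 + (0*(1/114959) - 251/9*1/477179)) = 1/(577108 + (0 - 251/4294611)) = 1/(577108 - 251/4294611) = 1/(2478454364737/4294611) = 4294611/2478454364737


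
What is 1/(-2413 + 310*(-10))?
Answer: -1/5513 ≈ -0.00018139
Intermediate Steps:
1/(-2413 + 310*(-10)) = 1/(-2413 - 3100) = 1/(-5513) = -1/5513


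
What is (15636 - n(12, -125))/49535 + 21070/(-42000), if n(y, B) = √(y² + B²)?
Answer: -1105687/5944200 - √15769/49535 ≈ -0.18855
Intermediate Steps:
n(y, B) = √(B² + y²)
(15636 - n(12, -125))/49535 + 21070/(-42000) = (15636 - √((-125)² + 12²))/49535 + 21070/(-42000) = (15636 - √(15625 + 144))*(1/49535) + 21070*(-1/42000) = (15636 - √15769)*(1/49535) - 301/600 = (15636/49535 - √15769/49535) - 301/600 = -1105687/5944200 - √15769/49535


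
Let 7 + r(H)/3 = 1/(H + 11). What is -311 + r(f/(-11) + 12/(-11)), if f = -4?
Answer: -37483/113 ≈ -331.71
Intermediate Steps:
r(H) = -21 + 3/(11 + H) (r(H) = -21 + 3/(H + 11) = -21 + 3/(11 + H))
-311 + r(f/(-11) + 12/(-11)) = -311 + 3*(-76 - 7*(-4/(-11) + 12/(-11)))/(11 + (-4/(-11) + 12/(-11))) = -311 + 3*(-76 - 7*(-4*(-1/11) + 12*(-1/11)))/(11 + (-4*(-1/11) + 12*(-1/11))) = -311 + 3*(-76 - 7*(4/11 - 12/11))/(11 + (4/11 - 12/11)) = -311 + 3*(-76 - 7*(-8/11))/(11 - 8/11) = -311 + 3*(-76 + 56/11)/(113/11) = -311 + 3*(11/113)*(-780/11) = -311 - 2340/113 = -37483/113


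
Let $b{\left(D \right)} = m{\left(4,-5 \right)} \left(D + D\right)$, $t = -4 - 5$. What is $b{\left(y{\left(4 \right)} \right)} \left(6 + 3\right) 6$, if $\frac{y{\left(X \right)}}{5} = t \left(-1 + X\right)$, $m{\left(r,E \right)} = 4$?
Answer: $-58320$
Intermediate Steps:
$t = -9$
$y{\left(X \right)} = 45 - 45 X$ ($y{\left(X \right)} = 5 \left(- 9 \left(-1 + X\right)\right) = 5 \left(9 - 9 X\right) = 45 - 45 X$)
$b{\left(D \right)} = 8 D$ ($b{\left(D \right)} = 4 \left(D + D\right) = 4 \cdot 2 D = 8 D$)
$b{\left(y{\left(4 \right)} \right)} \left(6 + 3\right) 6 = 8 \left(45 - 180\right) \left(6 + 3\right) 6 = 8 \left(45 - 180\right) 9 \cdot 6 = 8 \left(-135\right) 9 \cdot 6 = \left(-1080\right) 9 \cdot 6 = \left(-9720\right) 6 = -58320$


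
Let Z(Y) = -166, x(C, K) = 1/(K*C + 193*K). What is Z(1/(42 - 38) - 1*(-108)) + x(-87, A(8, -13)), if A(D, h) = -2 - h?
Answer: -193555/1166 ≈ -166.00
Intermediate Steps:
x(C, K) = 1/(193*K + C*K) (x(C, K) = 1/(C*K + 193*K) = 1/(193*K + C*K))
Z(1/(42 - 38) - 1*(-108)) + x(-87, A(8, -13)) = -166 + 1/((-2 - 1*(-13))*(193 - 87)) = -166 + 1/((-2 + 13)*106) = -166 + (1/106)/11 = -166 + (1/11)*(1/106) = -166 + 1/1166 = -193555/1166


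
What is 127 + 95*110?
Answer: 10577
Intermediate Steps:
127 + 95*110 = 127 + 10450 = 10577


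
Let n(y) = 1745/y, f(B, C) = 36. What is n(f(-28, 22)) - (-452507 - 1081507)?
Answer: 55226249/36 ≈ 1.5341e+6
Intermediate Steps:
n(f(-28, 22)) - (-452507 - 1081507) = 1745/36 - (-452507 - 1081507) = 1745*(1/36) - 1*(-1534014) = 1745/36 + 1534014 = 55226249/36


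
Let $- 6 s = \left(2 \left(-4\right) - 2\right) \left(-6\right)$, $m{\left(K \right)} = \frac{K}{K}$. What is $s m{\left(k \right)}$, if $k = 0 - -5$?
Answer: $-10$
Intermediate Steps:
$k = 5$ ($k = 0 + 5 = 5$)
$m{\left(K \right)} = 1$
$s = -10$ ($s = - \frac{\left(2 \left(-4\right) - 2\right) \left(-6\right)}{6} = - \frac{\left(-8 - 2\right) \left(-6\right)}{6} = - \frac{\left(-10\right) \left(-6\right)}{6} = \left(- \frac{1}{6}\right) 60 = -10$)
$s m{\left(k \right)} = \left(-10\right) 1 = -10$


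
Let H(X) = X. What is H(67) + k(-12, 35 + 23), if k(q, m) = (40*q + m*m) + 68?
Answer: 3019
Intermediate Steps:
k(q, m) = 68 + m² + 40*q (k(q, m) = (40*q + m²) + 68 = (m² + 40*q) + 68 = 68 + m² + 40*q)
H(67) + k(-12, 35 + 23) = 67 + (68 + (35 + 23)² + 40*(-12)) = 67 + (68 + 58² - 480) = 67 + (68 + 3364 - 480) = 67 + 2952 = 3019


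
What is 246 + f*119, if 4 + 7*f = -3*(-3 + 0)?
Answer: 331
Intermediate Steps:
f = 5/7 (f = -4/7 + (-3*(-3 + 0))/7 = -4/7 + (-3*(-3))/7 = -4/7 + (⅐)*9 = -4/7 + 9/7 = 5/7 ≈ 0.71429)
246 + f*119 = 246 + (5/7)*119 = 246 + 85 = 331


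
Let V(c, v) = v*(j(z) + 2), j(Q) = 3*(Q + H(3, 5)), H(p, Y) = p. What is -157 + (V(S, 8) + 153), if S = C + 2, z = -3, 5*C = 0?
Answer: 12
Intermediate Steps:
C = 0 (C = (1/5)*0 = 0)
j(Q) = 9 + 3*Q (j(Q) = 3*(Q + 3) = 3*(3 + Q) = 9 + 3*Q)
S = 2 (S = 0 + 2 = 2)
V(c, v) = 2*v (V(c, v) = v*((9 + 3*(-3)) + 2) = v*((9 - 9) + 2) = v*(0 + 2) = v*2 = 2*v)
-157 + (V(S, 8) + 153) = -157 + (2*8 + 153) = -157 + (16 + 153) = -157 + 169 = 12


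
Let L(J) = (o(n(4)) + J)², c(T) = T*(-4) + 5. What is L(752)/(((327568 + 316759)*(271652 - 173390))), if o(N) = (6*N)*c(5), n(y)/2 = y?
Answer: 512/31656429837 ≈ 1.6174e-8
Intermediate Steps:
n(y) = 2*y
c(T) = 5 - 4*T (c(T) = -4*T + 5 = 5 - 4*T)
o(N) = -90*N (o(N) = (6*N)*(5 - 4*5) = (6*N)*(5 - 20) = (6*N)*(-15) = -90*N)
L(J) = (-720 + J)² (L(J) = (-180*4 + J)² = (-90*8 + J)² = (-720 + J)²)
L(752)/(((327568 + 316759)*(271652 - 173390))) = (-720 + 752)²/(((327568 + 316759)*(271652 - 173390))) = 32²/((644327*98262)) = 1024/63312859674 = 1024*(1/63312859674) = 512/31656429837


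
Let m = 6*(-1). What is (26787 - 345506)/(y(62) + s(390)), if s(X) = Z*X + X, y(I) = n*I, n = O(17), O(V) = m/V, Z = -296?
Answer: 5418223/1956222 ≈ 2.7697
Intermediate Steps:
m = -6
O(V) = -6/V
n = -6/17 ≈ -0.35294
y(I) = -6*I/17
s(X) = -295*X (s(X) = -296*X + X = -295*X)
(26787 - 345506)/(y(62) + s(390)) = (26787 - 345506)/(-6/17*62 - 295*390) = -318719/(-372/17 - 115050) = -318719/(-1956222/17) = -318719*(-17/1956222) = 5418223/1956222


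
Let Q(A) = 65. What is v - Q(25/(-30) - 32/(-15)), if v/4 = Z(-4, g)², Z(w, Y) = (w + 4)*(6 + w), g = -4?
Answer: -65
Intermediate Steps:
Z(w, Y) = (4 + w)*(6 + w)
v = 0 (v = 4*(24 + (-4)² + 10*(-4))² = 4*(24 + 16 - 40)² = 4*0² = 4*0 = 0)
v - Q(25/(-30) - 32/(-15)) = 0 - 1*65 = 0 - 65 = -65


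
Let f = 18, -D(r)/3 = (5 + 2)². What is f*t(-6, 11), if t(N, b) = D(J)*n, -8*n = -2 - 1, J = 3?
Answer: -3969/4 ≈ -992.25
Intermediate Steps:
n = 3/8 (n = -(-2 - 1)/8 = -⅛*(-3) = 3/8 ≈ 0.37500)
D(r) = -147 (D(r) = -3*(5 + 2)² = -3*7² = -3*49 = -147)
t(N, b) = -441/8 (t(N, b) = -147*3/8 = -441/8)
f*t(-6, 11) = 18*(-441/8) = -3969/4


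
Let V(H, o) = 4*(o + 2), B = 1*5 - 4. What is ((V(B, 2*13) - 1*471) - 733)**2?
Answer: 1192464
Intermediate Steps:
B = 1 (B = 5 - 4 = 1)
V(H, o) = 8 + 4*o (V(H, o) = 4*(2 + o) = 8 + 4*o)
((V(B, 2*13) - 1*471) - 733)**2 = (((8 + 4*(2*13)) - 1*471) - 733)**2 = (((8 + 4*26) - 471) - 733)**2 = (((8 + 104) - 471) - 733)**2 = ((112 - 471) - 733)**2 = (-359 - 733)**2 = (-1092)**2 = 1192464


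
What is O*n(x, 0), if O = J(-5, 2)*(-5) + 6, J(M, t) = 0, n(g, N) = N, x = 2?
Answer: 0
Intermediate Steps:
O = 6 (O = 0*(-5) + 6 = 0 + 6 = 6)
O*n(x, 0) = 6*0 = 0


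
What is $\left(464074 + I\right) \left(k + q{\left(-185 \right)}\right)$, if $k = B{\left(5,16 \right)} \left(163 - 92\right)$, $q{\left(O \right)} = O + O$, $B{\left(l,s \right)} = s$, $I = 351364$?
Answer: $624625508$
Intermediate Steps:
$q{\left(O \right)} = 2 O$
$k = 1136$ ($k = 16 \left(163 - 92\right) = 16 \cdot 71 = 1136$)
$\left(464074 + I\right) \left(k + q{\left(-185 \right)}\right) = \left(464074 + 351364\right) \left(1136 + 2 \left(-185\right)\right) = 815438 \left(1136 - 370\right) = 815438 \cdot 766 = 624625508$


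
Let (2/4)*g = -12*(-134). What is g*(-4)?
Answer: -12864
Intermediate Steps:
g = 3216 (g = 2*(-12*(-134)) = 2*1608 = 3216)
g*(-4) = 3216*(-4) = -12864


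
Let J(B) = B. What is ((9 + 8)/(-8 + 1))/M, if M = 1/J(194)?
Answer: -3298/7 ≈ -471.14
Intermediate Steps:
M = 1/194 ≈ 0.0051546
((9 + 8)/(-8 + 1))/M = ((9 + 8)/(-8 + 1))/(1/194) = 194*(17/(-7)) = 194*(17*(-⅐)) = 194*(-17/7) = -3298/7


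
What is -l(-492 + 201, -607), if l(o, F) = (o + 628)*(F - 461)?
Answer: 359916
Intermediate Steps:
l(o, F) = (-461 + F)*(628 + o) (l(o, F) = (628 + o)*(-461 + F) = (-461 + F)*(628 + o))
-l(-492 + 201, -607) = -(-289508 - 461*(-492 + 201) + 628*(-607) - 607*(-492 + 201)) = -(-289508 - 461*(-291) - 381196 - 607*(-291)) = -(-289508 + 134151 - 381196 + 176637) = -1*(-359916) = 359916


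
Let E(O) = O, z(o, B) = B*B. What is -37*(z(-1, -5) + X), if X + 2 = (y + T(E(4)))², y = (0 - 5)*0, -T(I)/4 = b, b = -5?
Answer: -15651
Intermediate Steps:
z(o, B) = B²
T(I) = 20 (T(I) = -4*(-5) = 20)
y = 0 (y = -5*0 = 0)
X = 398 (X = -2 + (0 + 20)² = -2 + 20² = -2 + 400 = 398)
-37*(z(-1, -5) + X) = -37*((-5)² + 398) = -37*(25 + 398) = -37*423 = -15651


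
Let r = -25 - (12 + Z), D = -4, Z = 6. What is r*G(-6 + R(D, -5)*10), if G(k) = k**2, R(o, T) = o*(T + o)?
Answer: -5388588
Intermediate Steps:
r = -43 (r = -25 - (12 + 6) = -25 - 1*18 = -25 - 18 = -43)
r*G(-6 + R(D, -5)*10) = -43*(-6 - 4*(-5 - 4)*10)**2 = -43*(-6 - 4*(-9)*10)**2 = -43*(-6 + 36*10)**2 = -43*(-6 + 360)**2 = -43*354**2 = -43*125316 = -5388588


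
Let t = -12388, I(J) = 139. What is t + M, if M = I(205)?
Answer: -12249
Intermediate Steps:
M = 139
t + M = -12388 + 139 = -12249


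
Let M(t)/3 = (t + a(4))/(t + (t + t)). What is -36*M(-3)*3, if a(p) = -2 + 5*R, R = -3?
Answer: -720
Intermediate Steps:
a(p) = -17 (a(p) = -2 + 5*(-3) = -2 - 15 = -17)
M(t) = (-17 + t)/t (M(t) = 3*((t - 17)/(t + (t + t))) = 3*((-17 + t)/(t + 2*t)) = 3*((-17 + t)/((3*t))) = 3*((-17 + t)*(1/(3*t))) = 3*((-17 + t)/(3*t)) = (-17 + t)/t)
-36*M(-3)*3 = -36*(-17 - 3)/(-3)*3 = -(-12)*(-20)*3 = -36*20/3*3 = -240*3 = -720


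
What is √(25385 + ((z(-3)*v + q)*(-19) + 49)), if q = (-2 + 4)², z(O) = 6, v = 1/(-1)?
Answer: 8*√398 ≈ 159.60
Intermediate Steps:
v = -1
q = 4 (q = 2² = 4)
√(25385 + ((z(-3)*v + q)*(-19) + 49)) = √(25385 + ((6*(-1) + 4)*(-19) + 49)) = √(25385 + ((-6 + 4)*(-19) + 49)) = √(25385 + (-2*(-19) + 49)) = √(25385 + (38 + 49)) = √(25385 + 87) = √25472 = 8*√398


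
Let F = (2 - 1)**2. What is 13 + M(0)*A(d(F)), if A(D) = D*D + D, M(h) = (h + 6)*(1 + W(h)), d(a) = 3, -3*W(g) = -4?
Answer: 181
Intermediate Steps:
F = 1 (F = 1**2 = 1)
W(g) = 4/3 (W(g) = -1/3*(-4) = 4/3)
M(h) = 14 + 7*h/3 (M(h) = (h + 6)*(1 + 4/3) = (6 + h)*(7/3) = 14 + 7*h/3)
A(D) = D + D**2 (A(D) = D**2 + D = D + D**2)
13 + M(0)*A(d(F)) = 13 + (14 + (7/3)*0)*(3*(1 + 3)) = 13 + (14 + 0)*(3*4) = 13 + 14*12 = 13 + 168 = 181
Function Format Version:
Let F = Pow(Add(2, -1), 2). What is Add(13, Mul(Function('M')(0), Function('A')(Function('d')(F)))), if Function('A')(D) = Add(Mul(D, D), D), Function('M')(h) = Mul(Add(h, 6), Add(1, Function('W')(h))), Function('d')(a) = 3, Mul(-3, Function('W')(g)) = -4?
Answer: 181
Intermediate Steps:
F = 1 (F = Pow(1, 2) = 1)
Function('W')(g) = Rational(4, 3) (Function('W')(g) = Mul(Rational(-1, 3), -4) = Rational(4, 3))
Function('M')(h) = Add(14, Mul(Rational(7, 3), h)) (Function('M')(h) = Mul(Add(h, 6), Add(1, Rational(4, 3))) = Mul(Add(6, h), Rational(7, 3)) = Add(14, Mul(Rational(7, 3), h)))
Function('A')(D) = Add(D, Pow(D, 2)) (Function('A')(D) = Add(Pow(D, 2), D) = Add(D, Pow(D, 2)))
Add(13, Mul(Function('M')(0), Function('A')(Function('d')(F)))) = Add(13, Mul(Add(14, Mul(Rational(7, 3), 0)), Mul(3, Add(1, 3)))) = Add(13, Mul(Add(14, 0), Mul(3, 4))) = Add(13, Mul(14, 12)) = Add(13, 168) = 181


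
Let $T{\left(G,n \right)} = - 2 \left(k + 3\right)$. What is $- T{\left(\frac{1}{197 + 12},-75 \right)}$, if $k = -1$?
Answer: $4$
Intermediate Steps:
$T{\left(G,n \right)} = -4$ ($T{\left(G,n \right)} = - 2 \left(-1 + 3\right) = \left(-2\right) 2 = -4$)
$- T{\left(\frac{1}{197 + 12},-75 \right)} = \left(-1\right) \left(-4\right) = 4$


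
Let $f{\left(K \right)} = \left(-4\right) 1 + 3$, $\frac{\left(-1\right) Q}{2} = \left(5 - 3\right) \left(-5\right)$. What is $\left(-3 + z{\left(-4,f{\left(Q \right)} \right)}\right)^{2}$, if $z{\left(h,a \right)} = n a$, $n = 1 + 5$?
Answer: $81$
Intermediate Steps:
$Q = 20$ ($Q = - 2 \left(5 - 3\right) \left(-5\right) = - 2 \cdot 2 \left(-5\right) = \left(-2\right) \left(-10\right) = 20$)
$f{\left(K \right)} = -1$ ($f{\left(K \right)} = -4 + 3 = -1$)
$n = 6$
$z{\left(h,a \right)} = 6 a$
$\left(-3 + z{\left(-4,f{\left(Q \right)} \right)}\right)^{2} = \left(-3 + 6 \left(-1\right)\right)^{2} = \left(-3 - 6\right)^{2} = \left(-9\right)^{2} = 81$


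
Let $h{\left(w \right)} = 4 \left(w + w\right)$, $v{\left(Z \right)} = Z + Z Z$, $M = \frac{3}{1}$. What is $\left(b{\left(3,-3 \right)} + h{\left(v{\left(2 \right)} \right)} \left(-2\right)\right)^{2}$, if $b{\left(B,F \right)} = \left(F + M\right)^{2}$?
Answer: $9216$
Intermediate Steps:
$M = 3$ ($M = 3 \cdot 1 = 3$)
$v{\left(Z \right)} = Z + Z^{2}$
$h{\left(w \right)} = 8 w$ ($h{\left(w \right)} = 4 \cdot 2 w = 8 w$)
$b{\left(B,F \right)} = \left(3 + F\right)^{2}$ ($b{\left(B,F \right)} = \left(F + 3\right)^{2} = \left(3 + F\right)^{2}$)
$\left(b{\left(3,-3 \right)} + h{\left(v{\left(2 \right)} \right)} \left(-2\right)\right)^{2} = \left(\left(3 - 3\right)^{2} + 8 \cdot 2 \left(1 + 2\right) \left(-2\right)\right)^{2} = \left(0^{2} + 8 \cdot 2 \cdot 3 \left(-2\right)\right)^{2} = \left(0 + 8 \cdot 6 \left(-2\right)\right)^{2} = \left(0 + 48 \left(-2\right)\right)^{2} = \left(0 - 96\right)^{2} = \left(-96\right)^{2} = 9216$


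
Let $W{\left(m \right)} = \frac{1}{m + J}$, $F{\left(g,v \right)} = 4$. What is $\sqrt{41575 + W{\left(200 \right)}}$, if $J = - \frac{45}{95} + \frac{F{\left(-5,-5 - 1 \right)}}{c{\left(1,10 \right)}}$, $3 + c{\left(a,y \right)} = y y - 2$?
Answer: $\frac{2 \sqrt{3735968209670}}{18959} \approx 203.9$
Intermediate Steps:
$c{\left(a,y \right)} = -5 + y^{2}$ ($c{\left(a,y \right)} = -3 + \left(y y - 2\right) = -3 + \left(y^{2} - 2\right) = -3 + \left(-2 + y^{2}\right) = -5 + y^{2}$)
$J = - \frac{41}{95}$ ($J = - \frac{45}{95} + \frac{4}{-5 + 10^{2}} = \left(-45\right) \frac{1}{95} + \frac{4}{-5 + 100} = - \frac{9}{19} + \frac{4}{95} = - \frac{41}{95} \approx -0.43158$)
$W{\left(m \right)} = \frac{1}{- \frac{41}{95} + m}$ ($W{\left(m \right)} = \frac{1}{m - \frac{41}{95}} = \frac{1}{- \frac{41}{95} + m}$)
$\sqrt{41575 + W{\left(200 \right)}} = \sqrt{41575 + \frac{95}{-41 + 95 \cdot 200}} = \sqrt{41575 + \frac{95}{-41 + 19000}} = \sqrt{41575 + \frac{95}{18959}} = \sqrt{\frac{788220520}{18959}} = \frac{2 \sqrt{3735968209670}}{18959}$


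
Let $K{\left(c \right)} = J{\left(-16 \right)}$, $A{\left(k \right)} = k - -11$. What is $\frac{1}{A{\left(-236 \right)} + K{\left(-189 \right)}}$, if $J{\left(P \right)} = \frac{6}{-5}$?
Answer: $- \frac{5}{1131} \approx -0.0044209$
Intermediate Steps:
$A{\left(k \right)} = 11 + k$ ($A{\left(k \right)} = k + 11 = 11 + k$)
$J{\left(P \right)} = - \frac{6}{5}$ ($J{\left(P \right)} = 6 \left(- \frac{1}{5}\right) = - \frac{6}{5}$)
$K{\left(c \right)} = - \frac{6}{5}$
$\frac{1}{A{\left(-236 \right)} + K{\left(-189 \right)}} = \frac{1}{\left(11 - 236\right) - \frac{6}{5}} = \frac{1}{-225 - \frac{6}{5}} = \frac{1}{- \frac{1131}{5}} = - \frac{5}{1131}$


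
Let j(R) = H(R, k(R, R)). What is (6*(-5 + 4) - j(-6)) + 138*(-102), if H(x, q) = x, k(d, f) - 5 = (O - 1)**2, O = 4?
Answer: -14076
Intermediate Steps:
k(d, f) = 14 (k(d, f) = 5 + (4 - 1)**2 = 5 + 3**2 = 5 + 9 = 14)
j(R) = R
(6*(-5 + 4) - j(-6)) + 138*(-102) = (6*(-5 + 4) - 1*(-6)) + 138*(-102) = (6*(-1) + 6) - 14076 = (-6 + 6) - 14076 = 0 - 14076 = -14076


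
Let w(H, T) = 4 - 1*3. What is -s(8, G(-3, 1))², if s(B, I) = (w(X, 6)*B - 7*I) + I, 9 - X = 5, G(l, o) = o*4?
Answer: -256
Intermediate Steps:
G(l, o) = 4*o
X = 4 (X = 9 - 1*5 = 9 - 5 = 4)
w(H, T) = 1 (w(H, T) = 4 - 3 = 1)
s(B, I) = B - 6*I (s(B, I) = (1*B - 7*I) + I = (B - 7*I) + I = B - 6*I)
-s(8, G(-3, 1))² = -(8 - 24)² = -1*(-16)² = -1*256 = -256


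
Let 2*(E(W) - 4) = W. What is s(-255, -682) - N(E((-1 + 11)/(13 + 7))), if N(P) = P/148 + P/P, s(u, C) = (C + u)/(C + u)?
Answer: -17/592 ≈ -0.028716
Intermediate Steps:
s(u, C) = 1
E(W) = 4 + W/2
N(P) = 1 + P/148 (N(P) = P*(1/148) + 1 = P/148 + 1 = 1 + P/148)
s(-255, -682) - N(E((-1 + 11)/(13 + 7))) = 1 - (1 + (4 + ((-1 + 11)/(13 + 7))/2)/148) = 1 - (1 + (4 + (10/20)/2)/148) = 1 - (1 + (4 + (10*(1/20))/2)/148) = 1 - (1 + (4 + (½)*(½))/148) = 1 - (1 + (4 + ¼)/148) = 1 - (1 + (1/148)*(17/4)) = 1 - (1 + 17/592) = 1 - 1*609/592 = 1 - 609/592 = -17/592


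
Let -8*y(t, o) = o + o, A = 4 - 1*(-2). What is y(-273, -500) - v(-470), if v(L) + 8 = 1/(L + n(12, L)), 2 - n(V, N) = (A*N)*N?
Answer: 176340445/1325868 ≈ 133.00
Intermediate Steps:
A = 6 (A = 4 + 2 = 6)
n(V, N) = 2 - 6*N² (n(V, N) = 2 - 6*N*N = 2 - 6*N²)
v(L) = -8 + 1/(2 + L - 6*L²) (v(L) = -8 + 1/(L + (2 - 6*L²)) = -8 + 1/(2 + L - 6*L²))
y(t, o) = -o/4 (y(t, o) = -(o + o)/8 = -o/4)
y(-273, -500) - v(-470) = -¼*(-500) - (-15 - 8*(-470) + 48*(-470)²)/(2 - 470 - 6*(-470)²) = 125 - (-15 + 3760 + 48*220900)/(2 - 470 - 6*220900) = 125 - (-15 + 3760 + 10603200)/(2 - 470 - 1325400) = 125 - 10606945/(-1325868) = 125 - (-1)*10606945/1325868 = 125 - 1*(-10606945/1325868) = 125 + 10606945/1325868 = 176340445/1325868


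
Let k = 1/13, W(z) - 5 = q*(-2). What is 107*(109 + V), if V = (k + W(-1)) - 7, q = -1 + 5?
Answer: 137816/13 ≈ 10601.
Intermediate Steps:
q = 4
W(z) = -3 (W(z) = 5 + 4*(-2) = 5 - 8 = -3)
k = 1/13 ≈ 0.076923
V = -129/13 (V = (1/13 - 3) - 7 = -38/13 - 7 = -129/13 ≈ -9.9231)
107*(109 + V) = 107*(109 - 129/13) = 107*(1288/13) = 137816/13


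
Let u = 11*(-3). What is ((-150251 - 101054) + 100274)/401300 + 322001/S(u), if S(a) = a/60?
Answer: -2584381687341/4414300 ≈ -5.8546e+5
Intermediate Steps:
u = -33
S(a) = a/60
((-150251 - 101054) + 100274)/401300 + 322001/S(u) = ((-150251 - 101054) + 100274)/401300 + 322001/(((1/60)*(-33))) = (-251305 + 100274)*(1/401300) + 322001/(-11/20) = -151031*1/401300 + 322001*(-20/11) = -151031/401300 - 6440020/11 = -2584381687341/4414300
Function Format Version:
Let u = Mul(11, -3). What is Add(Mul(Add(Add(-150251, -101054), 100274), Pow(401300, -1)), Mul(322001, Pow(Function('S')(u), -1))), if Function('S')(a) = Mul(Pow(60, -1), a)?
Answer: Rational(-2584381687341, 4414300) ≈ -5.8546e+5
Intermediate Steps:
u = -33
Function('S')(a) = Mul(Rational(1, 60), a)
Add(Mul(Add(Add(-150251, -101054), 100274), Pow(401300, -1)), Mul(322001, Pow(Function('S')(u), -1))) = Add(Mul(Add(Add(-150251, -101054), 100274), Pow(401300, -1)), Mul(322001, Pow(Mul(Rational(1, 60), -33), -1))) = Add(Mul(Add(-251305, 100274), Rational(1, 401300)), Mul(322001, Pow(Rational(-11, 20), -1))) = Add(Mul(-151031, Rational(1, 401300)), Mul(322001, Rational(-20, 11))) = Add(Rational(-151031, 401300), Rational(-6440020, 11)) = Rational(-2584381687341, 4414300)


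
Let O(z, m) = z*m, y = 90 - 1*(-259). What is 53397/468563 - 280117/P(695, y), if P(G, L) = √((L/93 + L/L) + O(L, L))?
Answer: 53397/468563 - 280117*√1053497955/11327935 ≈ -802.50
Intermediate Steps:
y = 349 (y = 90 + 259 = 349)
O(z, m) = m*z
P(G, L) = √(1 + L² + L/93) (P(G, L) = √((L/93 + L/L) + L*L) = √((L*(1/93) + 1) + L²) = √((L/93 + 1) + L²) = √((1 + L/93) + L²) = √(1 + L² + L/93))
53397/468563 - 280117/P(695, y) = 53397/468563 - 280117*93/√(8649 + 93*349 + 8649*349²) = 53397*(1/468563) - 280117*93/√(8649 + 32457 + 8649*121801) = 53397/468563 - 280117*93/√(8649 + 32457 + 1053456849) = 53397/468563 - 280117*√1053497955/11327935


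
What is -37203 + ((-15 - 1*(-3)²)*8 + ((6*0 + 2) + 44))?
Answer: -37349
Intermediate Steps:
-37203 + ((-15 - 1*(-3)²)*8 + ((6*0 + 2) + 44)) = -37203 + ((-15 - 1*9)*8 + ((0 + 2) + 44)) = -37203 + ((-15 - 9)*8 + (2 + 44)) = -37203 + (-24*8 + 46) = -37203 + (-192 + 46) = -37203 - 146 = -37349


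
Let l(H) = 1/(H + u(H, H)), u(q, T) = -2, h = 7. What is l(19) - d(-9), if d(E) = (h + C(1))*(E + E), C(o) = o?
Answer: 2449/17 ≈ 144.06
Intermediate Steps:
d(E) = 16*E (d(E) = (7 + 1)*(E + E) = 8*(2*E) = 16*E)
l(H) = 1/(-2 + H) (l(H) = 1/(H - 2) = 1/(-2 + H))
l(19) - d(-9) = 1/(-2 + 19) - 16*(-9) = 1/17 - 1*(-144) = 1/17 + 144 = 2449/17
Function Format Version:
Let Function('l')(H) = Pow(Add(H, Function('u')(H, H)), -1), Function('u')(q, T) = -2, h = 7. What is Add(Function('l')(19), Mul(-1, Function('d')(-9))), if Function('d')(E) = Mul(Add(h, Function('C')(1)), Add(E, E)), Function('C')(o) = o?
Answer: Rational(2449, 17) ≈ 144.06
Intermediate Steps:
Function('d')(E) = Mul(16, E) (Function('d')(E) = Mul(Add(7, 1), Add(E, E)) = Mul(8, Mul(2, E)) = Mul(16, E))
Function('l')(H) = Pow(Add(-2, H), -1) (Function('l')(H) = Pow(Add(H, -2), -1) = Pow(Add(-2, H), -1))
Add(Function('l')(19), Mul(-1, Function('d')(-9))) = Add(Pow(Add(-2, 19), -1), Mul(-1, Mul(16, -9))) = Add(Pow(17, -1), Mul(-1, -144)) = Add(Rational(1, 17), 144) = Rational(2449, 17)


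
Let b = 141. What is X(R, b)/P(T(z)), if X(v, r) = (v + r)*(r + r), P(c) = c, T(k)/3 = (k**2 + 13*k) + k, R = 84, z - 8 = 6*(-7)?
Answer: 2115/68 ≈ 31.103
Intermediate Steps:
z = -34 (z = 8 + 6*(-7) = 8 - 42 = -34)
T(k) = 3*k**2 + 42*k (T(k) = 3*((k**2 + 13*k) + k) = 3*(k**2 + 14*k) = 3*k**2 + 42*k)
X(v, r) = 2*r*(r + v) (X(v, r) = (r + v)*(2*r) = 2*r*(r + v))
X(R, b)/P(T(z)) = (2*141*(141 + 84))/((3*(-34)*(14 - 34))) = (2*141*225)/((3*(-34)*(-20))) = 63450/2040 = 63450*(1/2040) = 2115/68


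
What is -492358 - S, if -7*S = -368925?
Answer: -3815431/7 ≈ -5.4506e+5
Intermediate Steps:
S = 368925/7 (S = -⅐*(-368925) = 368925/7 ≈ 52704.)
-492358 - S = -492358 - 1*368925/7 = -492358 - 368925/7 = -3815431/7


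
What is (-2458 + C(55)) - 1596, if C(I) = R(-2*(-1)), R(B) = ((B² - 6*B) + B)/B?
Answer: -4057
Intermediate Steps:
R(B) = (B² - 5*B)/B
C(I) = -3 (C(I) = -5 - 2*(-1) = -5 + 2 = -3)
(-2458 + C(55)) - 1596 = (-2458 - 3) - 1596 = -2461 - 1596 = -4057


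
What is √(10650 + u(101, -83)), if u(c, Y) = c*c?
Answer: √20851 ≈ 144.40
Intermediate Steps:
u(c, Y) = c²
√(10650 + u(101, -83)) = √(10650 + 101²) = √(10650 + 10201) = √20851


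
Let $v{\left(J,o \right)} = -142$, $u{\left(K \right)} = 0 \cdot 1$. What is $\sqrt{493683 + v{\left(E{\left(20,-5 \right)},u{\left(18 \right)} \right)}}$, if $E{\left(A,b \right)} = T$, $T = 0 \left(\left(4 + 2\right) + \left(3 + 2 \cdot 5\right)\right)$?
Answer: $\sqrt{493541} \approx 702.52$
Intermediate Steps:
$T = 0$ ($T = 0 \left(6 + \left(3 + 10\right)\right) = 0 \left(6 + 13\right) = 0 \cdot 19 = 0$)
$E{\left(A,b \right)} = 0$
$u{\left(K \right)} = 0$
$\sqrt{493683 + v{\left(E{\left(20,-5 \right)},u{\left(18 \right)} \right)}} = \sqrt{493683 - 142} = \sqrt{493541}$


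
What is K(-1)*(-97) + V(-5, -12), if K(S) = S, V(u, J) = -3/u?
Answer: 488/5 ≈ 97.600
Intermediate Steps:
K(-1)*(-97) + V(-5, -12) = -1*(-97) - 3/(-5) = 97 - 3*(-⅕) = 97 + ⅗ = 488/5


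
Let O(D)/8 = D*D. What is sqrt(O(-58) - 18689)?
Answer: sqrt(8223) ≈ 90.681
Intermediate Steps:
O(D) = 8*D**2 (O(D) = 8*(D*D) = 8*D**2)
sqrt(O(-58) - 18689) = sqrt(8*(-58)**2 - 18689) = sqrt(8*3364 - 18689) = sqrt(26912 - 18689) = sqrt(8223)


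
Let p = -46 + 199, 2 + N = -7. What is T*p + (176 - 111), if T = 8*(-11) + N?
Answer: -14776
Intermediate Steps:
N = -9 (N = -2 - 7 = -9)
p = 153
T = -97 (T = 8*(-11) - 9 = -88 - 9 = -97)
T*p + (176 - 111) = -97*153 + (176 - 111) = -14841 + 65 = -14776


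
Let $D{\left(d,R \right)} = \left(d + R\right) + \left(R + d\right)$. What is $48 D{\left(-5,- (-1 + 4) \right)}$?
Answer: $-768$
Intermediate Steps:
$D{\left(d,R \right)} = 2 R + 2 d$ ($D{\left(d,R \right)} = \left(R + d\right) + \left(R + d\right) = 2 R + 2 d$)
$48 D{\left(-5,- (-1 + 4) \right)} = 48 \left(2 \left(- (-1 + 4)\right) + 2 \left(-5\right)\right) = 48 \left(2 \left(\left(-1\right) 3\right) - 10\right) = 48 \left(2 \left(-3\right) - 10\right) = 48 \left(-6 - 10\right) = 48 \left(-16\right) = -768$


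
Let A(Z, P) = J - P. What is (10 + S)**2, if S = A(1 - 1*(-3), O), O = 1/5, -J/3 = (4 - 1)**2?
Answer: 7396/25 ≈ 295.84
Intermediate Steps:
J = -27 (J = -3*(4 - 1)**2 = -3*3**2 = -3*9 = -27)
O = 1/5 ≈ 0.20000
A(Z, P) = -27 - P
S = -136/5 (S = -27 - 1*1/5 = -27 - 1/5 = -136/5 ≈ -27.200)
(10 + S)**2 = (10 - 136/5)**2 = (-86/5)**2 = 7396/25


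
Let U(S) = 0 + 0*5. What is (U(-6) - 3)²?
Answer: 9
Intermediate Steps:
U(S) = 0 (U(S) = 0 + 0 = 0)
(U(-6) - 3)² = (0 - 3)² = (-3)² = 9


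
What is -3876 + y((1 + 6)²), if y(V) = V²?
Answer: -1475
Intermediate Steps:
-3876 + y((1 + 6)²) = -3876 + ((1 + 6)²)² = -3876 + (7²)² = -3876 + 49² = -3876 + 2401 = -1475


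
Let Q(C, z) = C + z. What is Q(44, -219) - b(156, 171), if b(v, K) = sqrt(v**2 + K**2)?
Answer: -175 - 3*sqrt(5953) ≈ -406.47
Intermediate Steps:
b(v, K) = sqrt(K**2 + v**2)
Q(44, -219) - b(156, 171) = (44 - 219) - sqrt(171**2 + 156**2) = -175 - sqrt(29241 + 24336) = -175 - sqrt(53577) = -175 - 3*sqrt(5953)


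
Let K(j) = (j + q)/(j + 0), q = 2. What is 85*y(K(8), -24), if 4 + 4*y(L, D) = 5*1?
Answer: 85/4 ≈ 21.250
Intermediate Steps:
K(j) = (2 + j)/j (K(j) = (j + 2)/(j + 0) = (2 + j)/j)
y(L, D) = ¼ (y(L, D) = -1 + (5*1)/4 = -1 + (¼)*5 = -1 + 5/4 = ¼)
85*y(K(8), -24) = 85*(¼) = 85/4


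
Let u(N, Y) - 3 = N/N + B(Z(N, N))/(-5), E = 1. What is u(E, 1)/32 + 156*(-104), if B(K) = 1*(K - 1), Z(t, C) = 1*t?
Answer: -129791/8 ≈ -16224.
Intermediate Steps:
Z(t, C) = t
B(K) = -1 + K (B(K) = 1*(-1 + K) = -1 + K)
u(N, Y) = 21/5 - N/5 (u(N, Y) = 3 + (N/N + (-1 + N)/(-5)) = 3 + (1 + (-1 + N)*(-⅕)) = 3 + (1 + (⅕ - N/5)) = 3 + (6/5 - N/5) = 21/5 - N/5)
u(E, 1)/32 + 156*(-104) = (21/5 - ⅕*1)/32 + 156*(-104) = (21/5 - ⅕)*(1/32) - 16224 = 4*(1/32) - 16224 = ⅛ - 16224 = -129791/8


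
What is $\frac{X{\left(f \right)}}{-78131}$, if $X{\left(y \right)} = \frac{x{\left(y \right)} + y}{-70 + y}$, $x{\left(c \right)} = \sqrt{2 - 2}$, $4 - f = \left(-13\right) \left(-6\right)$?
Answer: $- \frac{37}{5625432} \approx -6.5773 \cdot 10^{-6}$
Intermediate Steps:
$f = -74$ ($f = 4 - \left(-13\right) \left(-6\right) = 4 - 78 = -74$)
$x{\left(c \right)} = 0$ ($x{\left(c \right)} = \sqrt{0} = 0$)
$X{\left(y \right)} = \frac{y}{-70 + y}$ ($X{\left(y \right)} = \frac{0 + y}{-70 + y} = \frac{y}{-70 + y}$)
$\frac{X{\left(f \right)}}{-78131} = \frac{\left(-74\right) \frac{1}{-70 - 74}}{-78131} = - \frac{74}{-144} \left(- \frac{1}{78131}\right) = \left(-74\right) \left(- \frac{1}{144}\right) \left(- \frac{1}{78131}\right) = \frac{37}{72} \left(- \frac{1}{78131}\right) = - \frac{37}{5625432}$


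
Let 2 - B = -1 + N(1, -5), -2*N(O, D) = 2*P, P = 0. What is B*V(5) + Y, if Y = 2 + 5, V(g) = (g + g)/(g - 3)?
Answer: 22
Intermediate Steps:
V(g) = 2*g/(-3 + g) (V(g) = (2*g)/(-3 + g) = 2*g/(-3 + g))
Y = 7
N(O, D) = 0 (N(O, D) = -0 = -½*0 = 0)
B = 3 (B = 2 - (-1 + 0) = 2 - 1*(-1) = 2 + 1 = 3)
B*V(5) + Y = 3*(2*5/(-3 + 5)) + 7 = 3*(2*5/2) + 7 = 3*(2*5*(½)) + 7 = 3*5 + 7 = 15 + 7 = 22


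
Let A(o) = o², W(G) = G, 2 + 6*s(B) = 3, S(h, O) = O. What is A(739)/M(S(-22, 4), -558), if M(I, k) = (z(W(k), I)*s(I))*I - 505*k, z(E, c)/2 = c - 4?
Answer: 546121/281790 ≈ 1.9380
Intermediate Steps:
s(B) = ⅙ (s(B) = -⅓ + (⅙)*3 = -⅓ + ½ = ⅙)
z(E, c) = -8 + 2*c (z(E, c) = 2*(c - 4) = 2*(-4 + c) = -8 + 2*c)
M(I, k) = -505*k + I*(-4/3 + I/3) (M(I, k) = ((-8 + 2*I)*(⅙))*I - 505*k = (-4/3 + I/3)*I - 505*k = I*(-4/3 + I/3) - 505*k = -505*k + I*(-4/3 + I/3))
A(739)/M(S(-22, 4), -558) = 739²/(-505*(-558) + (⅓)*4*(-4 + 4)) = 546121/(281790 + (⅓)*4*0) = 546121/(281790 + 0) = 546121/281790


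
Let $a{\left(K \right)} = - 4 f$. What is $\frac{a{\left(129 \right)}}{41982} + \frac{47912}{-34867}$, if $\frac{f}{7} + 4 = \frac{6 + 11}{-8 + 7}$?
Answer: $- \frac{331823298}{243964399} \approx -1.3601$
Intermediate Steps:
$f = -147$ ($f = -28 + 7 \frac{6 + 11}{-8 + 7} = -28 + 7 \frac{17}{-1} = -28 + 7 \cdot 17 \left(-1\right) = -28 + 7 \left(-17\right) = -28 - 119 = -147$)
$a{\left(K \right)} = 588$ ($a{\left(K \right)} = \left(-4\right) \left(-147\right) = 588$)
$\frac{a{\left(129 \right)}}{41982} + \frac{47912}{-34867} = \frac{588}{41982} + \frac{47912}{-34867} = 588 \cdot \frac{1}{41982} + 47912 \left(- \frac{1}{34867}\right) = \frac{98}{6997} - \frac{47912}{34867} = - \frac{331823298}{243964399}$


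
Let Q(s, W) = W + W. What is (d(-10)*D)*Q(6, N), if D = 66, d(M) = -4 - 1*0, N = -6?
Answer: 3168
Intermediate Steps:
Q(s, W) = 2*W
d(M) = -4 (d(M) = -4 + 0 = -4)
(d(-10)*D)*Q(6, N) = (-4*66)*(2*(-6)) = -264*(-12) = 3168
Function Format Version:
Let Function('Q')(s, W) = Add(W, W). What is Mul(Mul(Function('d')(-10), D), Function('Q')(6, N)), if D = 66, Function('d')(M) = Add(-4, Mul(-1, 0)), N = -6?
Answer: 3168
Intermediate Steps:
Function('Q')(s, W) = Mul(2, W)
Function('d')(M) = -4 (Function('d')(M) = Add(-4, 0) = -4)
Mul(Mul(Function('d')(-10), D), Function('Q')(6, N)) = Mul(Mul(-4, 66), Mul(2, -6)) = Mul(-264, -12) = 3168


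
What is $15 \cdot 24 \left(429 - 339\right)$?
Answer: $32400$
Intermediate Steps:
$15 \cdot 24 \left(429 - 339\right) = 360 \cdot 90 = 32400$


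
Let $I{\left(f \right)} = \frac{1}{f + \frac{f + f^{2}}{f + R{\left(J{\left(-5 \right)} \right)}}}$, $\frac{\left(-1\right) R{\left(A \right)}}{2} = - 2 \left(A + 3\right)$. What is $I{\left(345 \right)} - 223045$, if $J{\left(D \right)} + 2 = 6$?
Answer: $- \frac{55327427102}{248055} \approx -2.2305 \cdot 10^{5}$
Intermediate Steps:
$J{\left(D \right)} = 4$ ($J{\left(D \right)} = -2 + 6 = 4$)
$R{\left(A \right)} = 12 + 4 A$ ($R{\left(A \right)} = - 2 \left(- 2 \left(A + 3\right)\right) = - 2 \left(- 2 \left(3 + A\right)\right) = - 2 \left(-6 - 2 A\right) = 12 + 4 A$)
$I{\left(f \right)} = \frac{1}{f + \frac{f + f^{2}}{28 + f}}$ ($I{\left(f \right)} = \frac{1}{f + \frac{f + f^{2}}{f + \left(12 + 4 \cdot 4\right)}} = \frac{1}{f + \frac{f + f^{2}}{f + \left(12 + 16\right)}} = \frac{1}{f + \frac{f + f^{2}}{f + 28}} = \frac{1}{f + \frac{f + f^{2}}{28 + f}}$)
$I{\left(345 \right)} - 223045 = \frac{28 + 345}{345 \left(29 + 2 \cdot 345\right)} - 223045 = \frac{1}{345} \frac{1}{29 + 690} \cdot 373 - 223045 = \frac{1}{345} \cdot \frac{1}{719} \cdot 373 - 223045 = \frac{373}{248055} - 223045 = - \frac{55327427102}{248055}$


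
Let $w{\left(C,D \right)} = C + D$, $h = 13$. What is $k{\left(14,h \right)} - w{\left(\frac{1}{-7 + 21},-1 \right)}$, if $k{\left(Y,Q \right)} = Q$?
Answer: $\frac{195}{14} \approx 13.929$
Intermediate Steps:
$k{\left(14,h \right)} - w{\left(\frac{1}{-7 + 21},-1 \right)} = 13 - \left(\frac{1}{-7 + 21} - 1\right) = 13 - \left(\frac{1}{14} - 1\right) = 13 - - \frac{13}{14} = 13 + \frac{13}{14} = \frac{195}{14}$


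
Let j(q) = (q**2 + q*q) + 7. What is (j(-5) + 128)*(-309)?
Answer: -57165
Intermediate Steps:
j(q) = 7 + 2*q**2 (j(q) = (q**2 + q**2) + 7 = 2*q**2 + 7 = 7 + 2*q**2)
(j(-5) + 128)*(-309) = ((7 + 2*(-5)**2) + 128)*(-309) = ((7 + 2*25) + 128)*(-309) = ((7 + 50) + 128)*(-309) = (57 + 128)*(-309) = 185*(-309) = -57165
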